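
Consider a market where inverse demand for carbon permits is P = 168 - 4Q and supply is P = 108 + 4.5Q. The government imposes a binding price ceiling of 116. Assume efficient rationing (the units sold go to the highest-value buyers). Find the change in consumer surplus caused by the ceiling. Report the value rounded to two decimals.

Free-market equilibrium: 168 - 4Q = 108 + 4.5Q gives Q* = 7.0588, P* = 139.7647.
At the ceiling price 116, quantity supplied is (116 - 108)/4.5 = 1.7778; supply is the short side, so Q = 1.7778 trades at P = 116.
CS goes from (1/2)(7.0588)(28.2353) = 99.654 to 86.1235 (computed as (168 - 116)(1.7778) - (1/2)(4)(1.7778)^2), a change of -13.5305.

-13.53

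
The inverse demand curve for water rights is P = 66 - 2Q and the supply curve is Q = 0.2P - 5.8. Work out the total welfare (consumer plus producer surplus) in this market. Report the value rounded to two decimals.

Rewriting supply in inverse form: P = 29 + 5Q.
Setting demand equal to supply, 37 = 7Q, so Q* = 5.2857 and P* = 55.4286.
CS = (1/2)(5.2857)(10.5714) = 27.9388 and PS = (1/2)(5.2857)(26.4286) = 69.8469, so total surplus = 97.7857.

97.79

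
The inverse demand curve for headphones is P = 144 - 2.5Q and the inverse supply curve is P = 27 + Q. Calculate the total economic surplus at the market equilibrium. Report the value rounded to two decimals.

1955.57

Set 144 - 2.5Q = 27 + Q, which gives 117 = 3.5Q, so Q* = 33.4286 and P* = 144 - 2.5(33.4286) = 60.4286.
CS = (1/2)(33.4286)(83.5714) = 1396.8367 and PS = (1/2)(33.4286)(33.4286) = 558.7347, so total surplus = 1955.5714.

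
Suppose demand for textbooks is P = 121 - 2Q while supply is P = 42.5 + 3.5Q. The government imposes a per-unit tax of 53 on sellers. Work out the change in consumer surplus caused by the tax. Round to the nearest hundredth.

-182.21

Pre-tax equilibrium: 121 - 2Q = 42.5 + 3.5Q gives Q* = 14.2727, P* = 92.4545.
With the tax, sellers need 53 more per unit: 121 - 2Q = 42.5 + 3.5Q + 53, so Q_t = 4.6364. Buyers pay P_b = 111.7273; sellers receive P_s = P_b - 53 = 58.7273.
CS falls from (1/2)(14.2727)(28.5455) = 203.7107 to (1/2)(4.6364)(9.2727) = 21.4959, a change of -182.2149.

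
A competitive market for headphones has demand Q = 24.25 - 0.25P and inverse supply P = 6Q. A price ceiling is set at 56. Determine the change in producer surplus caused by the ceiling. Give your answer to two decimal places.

-20.94

Rewriting demand in inverse form: P = 97 - 4Q.
Without the control, 97 - 4Q = 6Q so Q* = 9.7 and P* = 58.2.
At the ceiling price 56, quantity supplied is (56 - 0)/6 = 9.3333; supply is the short side, so Q = 9.3333 trades at P = 56.
PS goes from (1/2)(9.7)(58.2) = 282.27 to 261.3333 (computed as (56 - 0)(9.3333) - (1/2)(6)(9.3333)^2), a change of -20.9367.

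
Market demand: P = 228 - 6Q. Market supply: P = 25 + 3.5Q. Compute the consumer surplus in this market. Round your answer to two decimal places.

Equilibrium: 228 - 6Q = 25 + 3.5Q, so Q* = 21.3684 and P* = 99.7895.
The demand choke price is 228, so CS = (1/2)(Q*)(228 - P*) = (1/2)(21.3684)(128.2105) = 1369.8283.

1369.83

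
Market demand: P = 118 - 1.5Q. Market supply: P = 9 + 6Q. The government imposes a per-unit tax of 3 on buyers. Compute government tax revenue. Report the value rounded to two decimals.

Pre-tax equilibrium: 118 - 1.5Q = 9 + 6Q gives Q* = 14.5333, P* = 96.2.
With the tax, buyers' net willingness to pay falls by 3: (118 - 3) - 1.5Q = 9 + 6Q, so Q_t = 14.1333. Buyers pay P_b = 96.8; sellers receive P_s = P_b - 3 = 93.8.
Revenue is the tax times quantity traded: 3 x 14.1333 = 42.4.

42.40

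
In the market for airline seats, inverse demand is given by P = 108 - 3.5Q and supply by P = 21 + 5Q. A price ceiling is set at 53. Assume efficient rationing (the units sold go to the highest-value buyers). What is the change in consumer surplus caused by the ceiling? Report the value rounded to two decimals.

Without the control, 108 - 3.5Q = 21 + 5Q so Q* = 10.2353 and P* = 72.1765.
At P = 53, sellers supply (53 - 21)/5 = 6.4 while buyers want more, so the quantity traded is 6.4 at price 53.
CS goes from (1/2)(10.2353)(35.8235) = 183.3322 to 280.32 (computed as (108 - 53)(6.4) - (1/2)(3.5)(6.4)^2), a change of 96.9878.

96.99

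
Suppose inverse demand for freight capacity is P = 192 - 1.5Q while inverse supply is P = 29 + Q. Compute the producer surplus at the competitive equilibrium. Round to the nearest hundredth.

2125.52

Equilibrium: 192 - 1.5Q = 29 + Q, so Q* = 65.2 and P* = 94.2.
PS is the area between P* and the supply curve from 0 to Q*: (1/2)(65.2)(65.2) = 2125.52.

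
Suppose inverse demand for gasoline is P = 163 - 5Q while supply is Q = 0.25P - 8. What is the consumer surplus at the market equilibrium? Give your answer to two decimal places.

Rewriting supply in inverse form: P = 32 + 4Q.
Setting demand equal to supply, 131 = 9Q, so Q* = 14.5556 and P* = 90.2222.
The demand choke price is 163, so CS = (1/2)(Q*)(163 - P*) = (1/2)(14.5556)(72.7778) = 529.6605.

529.66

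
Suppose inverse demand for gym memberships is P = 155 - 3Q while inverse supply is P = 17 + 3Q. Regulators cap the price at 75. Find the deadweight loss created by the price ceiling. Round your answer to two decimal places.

40.33

Without the control, 155 - 3Q = 17 + 3Q so Q* = 23 and P* = 86.
At the ceiling price 75, quantity supplied is (75 - 17)/3 = 19.3333; supply is the short side, so Q = 19.3333 trades at P = 75.
The lost-trades triangle has base Q* - 19.3333 = 3.6667 and height equal to the gap between the curves at Q = 19.3333, which is 97 - 75 = 22. DWL = (1/2)(3.6667)(22) = 40.3333.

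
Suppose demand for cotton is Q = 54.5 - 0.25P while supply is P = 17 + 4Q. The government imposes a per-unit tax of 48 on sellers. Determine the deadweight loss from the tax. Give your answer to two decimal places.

144.00

Rewriting demand in inverse form: P = 218 - 4Q.
Without the tax, 218 - 4Q = 17 + 4Q so Q* = 25.125 and P* = 117.5.
With the tax, sellers need 48 more per unit: 218 - 4Q = 17 + 4Q + 48, so Q_t = 19.125. Buyers pay P_b = 141.5; sellers receive P_s = P_b - 48 = 93.5.
Deadweight loss is the triangle between the curves from Q_t to Q*: (1/2)(25.125 - 19.125)(48) = 144.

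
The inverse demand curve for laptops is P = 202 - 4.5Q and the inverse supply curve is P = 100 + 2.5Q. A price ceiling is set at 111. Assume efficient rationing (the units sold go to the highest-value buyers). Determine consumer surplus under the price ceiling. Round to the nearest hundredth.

Free-market equilibrium: 202 - 4.5Q = 100 + 2.5Q gives Q* = 14.5714, P* = 136.4286.
At P = 111, sellers supply (111 - 100)/2.5 = 4.4 while buyers want more, so the quantity traded is 4.4 at price 111.
The demand price at Q = 4.4 is 182.2. CS is the trapezoid between demand and 111 over [0, 4.4]: (1/2)[(202 - 111) + (182.2 - 111)](4.4) = 356.84.

356.84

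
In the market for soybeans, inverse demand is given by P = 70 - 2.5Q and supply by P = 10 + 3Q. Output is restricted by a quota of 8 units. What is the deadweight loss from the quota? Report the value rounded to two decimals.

Unrestricted equilibrium: Q* = (70 - 10)/(2.5 + 3) = 10.9091.
At Q = 8 the demand price is 70 - 2.5(8) = 50 and the supply price is 10 + 3(8) = 34.
DWL = (1/2)(gap between curves at 8) x (Q* - 8) = (1/2)(16)(2.9091) = 23.2727.

23.27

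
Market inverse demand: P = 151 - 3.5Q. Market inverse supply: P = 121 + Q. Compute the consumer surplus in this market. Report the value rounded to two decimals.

77.78

Setting demand equal to supply, 30 = 4.5Q, so Q* = 6.6667 and P* = 127.6667.
CS is the area between the demand curve and P* from 0 to Q*: (1/2)(6.6667)(23.3333) = 77.7778.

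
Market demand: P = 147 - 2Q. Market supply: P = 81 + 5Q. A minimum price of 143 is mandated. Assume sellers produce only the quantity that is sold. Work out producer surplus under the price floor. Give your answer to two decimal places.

114.00

Without the control, 147 - 2Q = 81 + 5Q so Q* = 9.4286 and P* = 128.1429.
At P = 143, buyers demand (147 - 143)/2 = 2 while sellers would supply more, so the quantity traded is 2 at price 143.
The supply price at Q = 2 is 91. PS is the trapezoid between 143 and supply over [0, 2]: (1/2)[(143 - 81) + (143 - 91)](2) = 114.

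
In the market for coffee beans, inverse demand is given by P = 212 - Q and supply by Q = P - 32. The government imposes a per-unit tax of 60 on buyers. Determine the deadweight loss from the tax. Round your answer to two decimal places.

Rewriting supply in inverse form: P = 32 + Q.
Pre-tax equilibrium: 212 - Q = 32 + Q gives Q* = 90, P* = 122.
With the tax, buyers' net willingness to pay falls by 60: (212 - 60) - Q = 32 + Q, so Q_t = 60. Buyers pay P_b = 152; sellers receive P_s = P_b - 60 = 92.
Deadweight loss is the triangle between the curves from Q_t to Q*: (1/2)(90 - 60)(60) = 900.

900.00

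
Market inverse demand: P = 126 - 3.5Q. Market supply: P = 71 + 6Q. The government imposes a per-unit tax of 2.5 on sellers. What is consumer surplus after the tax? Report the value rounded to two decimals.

53.45

Pre-tax equilibrium: 126 - 3.5Q = 71 + 6Q gives Q* = 5.7895, P* = 105.7368.
With the tax, sellers need 2.5 more per unit: 126 - 3.5Q = 71 + 6Q + 2.5, so Q_t = 5.5263. Buyers pay P_b = 106.6579; sellers receive P_s = P_b - 2.5 = 104.1579.
CS = (1/2)(Q_t)(126 - P_b) = (1/2)(5.5263)(19.3421) = 53.4453.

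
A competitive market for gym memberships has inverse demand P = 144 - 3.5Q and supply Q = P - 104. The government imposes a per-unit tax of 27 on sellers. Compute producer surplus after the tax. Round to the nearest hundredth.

4.17

Rewriting supply in inverse form: P = 104 + Q.
Pre-tax equilibrium: 144 - 3.5Q = 104 + Q gives Q* = 8.8889, P* = 112.8889.
A tax on sellers shifts supply up by 27: 144 - 3.5Q = 104 + Q + 27, so Q_t = 2.8889. Buyers pay P_b = 133.8889; sellers receive P_s = P_b - 27 = 106.8889.
Producer surplus is the triangle above supply below P_s: (1/2)(2.8889)(106.8889 - 104) = 4.1728.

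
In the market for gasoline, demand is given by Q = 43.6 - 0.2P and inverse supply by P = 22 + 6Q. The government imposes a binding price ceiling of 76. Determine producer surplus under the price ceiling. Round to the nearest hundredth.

Rewriting demand in inverse form: P = 218 - 5Q.
Without the control, 218 - 5Q = 22 + 6Q so Q* = 17.8182 and P* = 128.9091.
At the ceiling price 76, quantity supplied is (76 - 22)/6 = 9; supply is the short side, so Q = 9 trades at P = 76.
PS is the triangle above supply below 76: (1/2)(9)(76 - 22) = 243.

243.00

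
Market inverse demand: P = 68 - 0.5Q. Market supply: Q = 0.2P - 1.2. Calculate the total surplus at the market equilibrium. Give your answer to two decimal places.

Rewriting supply in inverse form: P = 6 + 5Q.
Set 68 - 0.5Q = 6 + 5Q, which gives 62 = 5.5Q, so Q* = 11.2727 and P* = 68 - 0.5(11.2727) = 62.3636.
CS = (1/2)(11.2727)(5.6364) = 31.7686 and PS = (1/2)(11.2727)(56.3636) = 317.686, so total surplus = 349.4545.

349.45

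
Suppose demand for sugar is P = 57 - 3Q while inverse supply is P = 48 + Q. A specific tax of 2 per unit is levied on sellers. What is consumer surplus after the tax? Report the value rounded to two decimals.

4.59

Pre-tax equilibrium: 57 - 3Q = 48 + Q gives Q* = 2.25, P* = 50.25.
A tax on sellers shifts supply up by 2: 57 - 3Q = 48 + Q + 2, so Q_t = 1.75. Buyers pay P_b = 51.75; sellers receive P_s = P_b - 2 = 49.75.
Consumer surplus is the triangle under demand above P_b: (1/2)(1.75)(57 - 51.75) = 4.5938.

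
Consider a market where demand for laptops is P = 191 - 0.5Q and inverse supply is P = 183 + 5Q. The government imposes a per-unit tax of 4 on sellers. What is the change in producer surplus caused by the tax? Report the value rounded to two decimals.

-3.97

Pre-tax equilibrium: 191 - 0.5Q = 183 + 5Q gives Q* = 1.4545, P* = 190.2727.
A tax on sellers shifts supply up by 4: 191 - 0.5Q = 183 + 5Q + 4, so Q_t = 0.7273. Buyers pay P_b = 190.6364; sellers receive P_s = P_b - 4 = 186.6364.
PS falls from (1/2)(1.4545)(7.2727) = 5.2893 to (1/2)(0.7273)(3.6364) = 1.3223, a change of -3.9669.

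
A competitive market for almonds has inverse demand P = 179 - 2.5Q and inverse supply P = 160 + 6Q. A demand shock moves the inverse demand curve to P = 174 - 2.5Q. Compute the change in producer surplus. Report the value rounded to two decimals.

-6.85

Initial equilibrium: Q_0 = 2.2353, P_0 = 173.4118; CS_0 = (1/2)(2.2353)(5.5882) = 6.2457, PS_0 = (1/2)(2.2353)(13.4118) = 14.9896.
New equilibrium: 174 - 2.5Q = 160 + 6Q gives Q_1 = 1.6471, P_1 = 169.8824; CS_1 = 3.391, PS_1 = 8.1384.
Change in producer surplus = 8.1384 - 14.9896 = -6.8512.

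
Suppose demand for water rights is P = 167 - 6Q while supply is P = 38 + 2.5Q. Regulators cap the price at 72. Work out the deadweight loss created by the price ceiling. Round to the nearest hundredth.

10.56

Without the control, 167 - 6Q = 38 + 2.5Q so Q* = 15.1765 and P* = 75.9412.
At P = 72, sellers supply (72 - 38)/2.5 = 13.6 while buyers want more, so the quantity traded is 13.6 at price 72.
At Q = 13.6 the demand price is 85.4 and the supply price is 72. Deadweight loss is the triangle between the curves from 13.6 to 15.1765: (1/2)(85.4 - 72)(15.1765 - 13.6) = 10.5624.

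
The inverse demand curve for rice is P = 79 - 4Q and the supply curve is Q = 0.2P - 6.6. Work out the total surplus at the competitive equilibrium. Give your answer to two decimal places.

117.56

Rewriting supply in inverse form: P = 33 + 5Q.
Setting demand equal to supply, 46 = 9Q, so Q* = 5.1111 and P* = 58.5556.
CS = (1/2)(5.1111)(20.4444) = 52.2469 and PS = (1/2)(5.1111)(25.5556) = 65.3086, so total surplus = 117.5556.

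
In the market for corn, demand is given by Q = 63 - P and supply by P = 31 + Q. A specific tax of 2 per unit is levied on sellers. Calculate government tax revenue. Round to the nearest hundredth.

Rewriting demand in inverse form: P = 63 - Q.
Pre-tax equilibrium: 63 - Q = 31 + Q gives Q* = 16, P* = 47.
A tax on sellers shifts supply up by 2: 63 - Q = 31 + Q + 2, so Q_t = 15. Buyers pay P_b = 48; sellers receive P_s = P_b - 2 = 46.
Tax revenue = t x Q_t = 2 x 15 = 30.

30.00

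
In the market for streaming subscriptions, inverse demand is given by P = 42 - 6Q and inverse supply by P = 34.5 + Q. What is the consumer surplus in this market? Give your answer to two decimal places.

3.44

Setting demand equal to supply, 7.5 = 7Q, so Q* = 1.0714 and P* = 35.5714.
Consumer surplus is the triangle under demand above P*: (1/2)(1.0714)(42 - 35.5714) = (1/2)(1.0714)(6.4286) = 3.4439.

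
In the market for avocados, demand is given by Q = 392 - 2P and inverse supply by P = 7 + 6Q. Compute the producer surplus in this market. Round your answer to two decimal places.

2536.40

Rewriting demand in inverse form: P = 196 - 0.5Q.
Set 196 - 0.5Q = 7 + 6Q, which gives 189 = 6.5Q, so Q* = 29.0769 and P* = 196 - 0.5(29.0769) = 181.4615.
The supply curve's price intercept is 7, so PS = (1/2)(Q*)(P* - 7) = (1/2)(29.0769)(174.4615) = 2536.4024.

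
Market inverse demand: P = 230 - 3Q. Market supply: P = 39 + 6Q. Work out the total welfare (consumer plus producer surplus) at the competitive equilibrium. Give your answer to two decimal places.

2026.72

Equilibrium: 230 - 3Q = 39 + 6Q, so Q* = 21.2222 and P* = 166.3333.
Total surplus is the full triangle between the curves from 0 to Q*: (1/2)(21.2222)(230 - 39) = 2026.7222.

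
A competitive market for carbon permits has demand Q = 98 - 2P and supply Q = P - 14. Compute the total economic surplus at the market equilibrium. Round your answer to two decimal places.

408.33

Rewriting demand in inverse form: P = 49 - 0.5Q.
Rewriting supply in inverse form: P = 14 + Q.
Set 49 - 0.5Q = 14 + Q, which gives 35 = 1.5Q, so Q* = 23.3333 and P* = 49 - 0.5(23.3333) = 37.3333.
CS = (1/2)(23.3333)(11.6667) = 136.1111 and PS = (1/2)(23.3333)(23.3333) = 272.2222, so total surplus = 408.3333.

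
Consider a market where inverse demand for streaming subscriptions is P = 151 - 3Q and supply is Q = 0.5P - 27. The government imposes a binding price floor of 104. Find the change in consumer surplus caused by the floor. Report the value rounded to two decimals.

Rewriting supply in inverse form: P = 54 + 2Q.
Free-market equilibrium: 151 - 3Q = 54 + 2Q gives Q* = 19.4, P* = 92.8.
At P = 104, buyers demand (151 - 104)/3 = 15.6667 while sellers would supply more, so the quantity traded is 15.6667 at price 104.
CS goes from (1/2)(19.4)(58.2) = 564.54 to 368.1667 (computed as (151 - 104)(15.6667) - (1/2)(3)(15.6667)^2), a change of -196.3733.

-196.37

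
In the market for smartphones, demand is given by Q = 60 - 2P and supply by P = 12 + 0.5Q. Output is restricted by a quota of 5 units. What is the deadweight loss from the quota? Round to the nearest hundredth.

84.50

Rewriting demand in inverse form: P = 30 - 0.5Q.
Without the quota, 30 - 0.5Q = 12 + 0.5Q gives Q* = 18.
At Q = 5 the demand price is 30 - 0.5(5) = 27.5 and the supply price is 12 + 0.5(5) = 14.5.
Deadweight loss is the triangle between the curves from 5 to 18: (1/2)(27.5 - 14.5)(18 - 5) = 84.5.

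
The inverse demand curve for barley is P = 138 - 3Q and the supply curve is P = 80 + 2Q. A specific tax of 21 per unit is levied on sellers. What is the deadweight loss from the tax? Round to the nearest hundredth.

Pre-tax equilibrium: 138 - 3Q = 80 + 2Q gives Q* = 11.6, P* = 103.2.
A tax on sellers shifts supply up by 21: 138 - 3Q = 80 + 2Q + 21, so Q_t = 7.4. Buyers pay P_b = 115.8; sellers receive P_s = P_b - 21 = 94.8.
The welfare triangle lost has base Q* - Q_t = 4.2 and height t = 21, so DWL = (1/2)(4.2)(21) = 44.1.

44.10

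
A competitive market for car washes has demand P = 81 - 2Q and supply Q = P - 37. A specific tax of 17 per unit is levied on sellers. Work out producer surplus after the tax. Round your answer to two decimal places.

Rewriting supply in inverse form: P = 37 + Q.
Without the tax, 81 - 2Q = 37 + Q so Q* = 14.6667 and P* = 51.6667.
A tax on sellers shifts supply up by 17: 81 - 2Q = 37 + Q + 17, so Q_t = 9. Buyers pay P_b = 63; sellers receive P_s = P_b - 17 = 46.
PS = (1/2)(Q_t)(P_s - 37) = (1/2)(9)(9) = 40.5.

40.50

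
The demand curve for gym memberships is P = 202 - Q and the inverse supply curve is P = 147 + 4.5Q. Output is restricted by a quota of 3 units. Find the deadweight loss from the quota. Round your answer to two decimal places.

134.75

Unrestricted equilibrium: Q* = (202 - 147)/(1 + 4.5) = 10.
At Q = 3 the demand price is 202 - (3) = 199 and the supply price is 147 + 4.5(3) = 160.5.
Deadweight loss is the triangle between the curves from 3 to 10: (1/2)(199 - 160.5)(10 - 3) = 134.75.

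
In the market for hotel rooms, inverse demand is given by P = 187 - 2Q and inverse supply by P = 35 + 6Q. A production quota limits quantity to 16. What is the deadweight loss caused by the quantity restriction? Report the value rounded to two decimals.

Unrestricted equilibrium: Q* = (187 - 35)/(2 + 6) = 19.
At Q = 16 the demand price is 187 - 2(16) = 155 and the supply price is 35 + 6(16) = 131.
DWL = (1/2)(gap between curves at 16) x (Q* - 16) = (1/2)(24)(3) = 36.

36.00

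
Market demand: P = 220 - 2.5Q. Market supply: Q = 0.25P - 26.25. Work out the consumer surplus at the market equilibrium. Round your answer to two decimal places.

Rewriting supply in inverse form: P = 105 + 4Q.
Equilibrium: 220 - 2.5Q = 105 + 4Q, so Q* = 17.6923 and P* = 175.7692.
The demand choke price is 220, so CS = (1/2)(Q*)(220 - P*) = (1/2)(17.6923)(44.2308) = 391.2722.

391.27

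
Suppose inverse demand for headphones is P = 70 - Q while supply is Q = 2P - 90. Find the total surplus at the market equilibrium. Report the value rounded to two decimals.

208.33

Rewriting supply in inverse form: P = 45 + 0.5Q.
Setting demand equal to supply, 25 = 1.5Q, so Q* = 16.6667 and P* = 53.3333.
Total surplus is the full triangle between the curves from 0 to Q*: (1/2)(16.6667)(70 - 45) = 208.3333.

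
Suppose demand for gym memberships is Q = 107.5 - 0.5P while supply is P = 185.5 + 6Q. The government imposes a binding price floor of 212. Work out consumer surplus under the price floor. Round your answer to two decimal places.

Rewriting demand in inverse form: P = 215 - 2Q.
Without the control, 215 - 2Q = 185.5 + 6Q so Q* = 3.6875 and P* = 207.625.
At the floor price 212, quantity demanded is (215 - 212)/2 = 1.5; demand is the short side, so Q = 1.5 trades at P = 212.
CS is the triangle under demand above 212: (1/2)(1.5)(215 - 212) = 2.25.

2.25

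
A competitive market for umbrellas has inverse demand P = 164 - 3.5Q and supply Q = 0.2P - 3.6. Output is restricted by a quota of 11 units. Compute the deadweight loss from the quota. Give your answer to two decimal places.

162.13

Rewriting supply in inverse form: P = 18 + 5Q.
Without the quota, 164 - 3.5Q = 18 + 5Q gives Q* = 17.1765.
At Q = 11 the demand price is 164 - 3.5(11) = 125.5 and the supply price is 18 + 5(11) = 73.
DWL = (1/2)(gap between curves at 11) x (Q* - 11) = (1/2)(52.5)(6.1765) = 162.1324.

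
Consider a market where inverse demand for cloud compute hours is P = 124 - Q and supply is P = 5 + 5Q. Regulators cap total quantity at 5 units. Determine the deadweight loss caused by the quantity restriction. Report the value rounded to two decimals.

660.08

Without the quota, 124 - Q = 5 + 5Q gives Q* = 19.8333.
At Q = 5 the demand price is 124 - (5) = 119 and the supply price is 5 + 5(5) = 30.
DWL = (1/2)(gap between curves at 5) x (Q* - 5) = (1/2)(89)(14.8333) = 660.0833.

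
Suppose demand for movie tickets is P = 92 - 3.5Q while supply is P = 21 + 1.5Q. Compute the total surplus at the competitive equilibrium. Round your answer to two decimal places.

504.10

Setting demand equal to supply, 71 = 5Q, so Q* = 14.2 and P* = 42.3.
CS = (1/2)(14.2)(49.7) = 352.87 and PS = (1/2)(14.2)(21.3) = 151.23, so total surplus = 504.1.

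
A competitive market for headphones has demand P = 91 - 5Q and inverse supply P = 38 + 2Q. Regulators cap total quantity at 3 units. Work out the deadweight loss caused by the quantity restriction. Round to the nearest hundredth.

73.14

Unrestricted equilibrium: Q* = (91 - 38)/(5 + 2) = 7.5714.
At Q = 3 the demand price is 91 - 5(3) = 76 and the supply price is 38 + 2(3) = 44.
DWL = (1/2)(gap between curves at 3) x (Q* - 3) = (1/2)(32)(4.5714) = 73.1429.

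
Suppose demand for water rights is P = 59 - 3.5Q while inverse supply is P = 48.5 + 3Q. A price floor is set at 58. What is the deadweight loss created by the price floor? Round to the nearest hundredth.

Without the control, 59 - 3.5Q = 48.5 + 3Q so Q* = 1.6154 and P* = 53.3462.
At the floor price 58, quantity demanded is (59 - 58)/3.5 = 0.2857; demand is the short side, so Q = 0.2857 trades at P = 58.
The lost-trades triangle has base Q* - 0.2857 = 1.3297 and height equal to the gap between the curves at Q = 0.2857, which is 58 - 49.3571 = 8.6429. DWL = (1/2)(1.3297)(8.6429) = 5.7461.

5.75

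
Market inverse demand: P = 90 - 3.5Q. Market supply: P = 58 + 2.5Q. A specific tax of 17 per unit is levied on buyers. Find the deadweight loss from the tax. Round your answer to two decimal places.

Without the tax, 90 - 3.5Q = 58 + 2.5Q so Q* = 5.3333 and P* = 71.3333.
With the tax, buyers' net willingness to pay falls by 17: (90 - 17) - 3.5Q = 58 + 2.5Q, so Q_t = 2.5. Buyers pay P_b = 81.25; sellers receive P_s = P_b - 17 = 64.25.
Deadweight loss is the triangle between the curves from Q_t to Q*: (1/2)(5.3333 - 2.5)(17) = 24.0833.

24.08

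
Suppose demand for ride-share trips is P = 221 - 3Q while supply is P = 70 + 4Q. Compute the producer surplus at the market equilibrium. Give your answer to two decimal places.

930.65

Set 221 - 3Q = 70 + 4Q, which gives 151 = 7Q, so Q* = 21.5714 and P* = 221 - 3(21.5714) = 156.2857.
The supply curve's price intercept is 70, so PS = (1/2)(Q*)(P* - 70) = (1/2)(21.5714)(86.2857) = 930.6531.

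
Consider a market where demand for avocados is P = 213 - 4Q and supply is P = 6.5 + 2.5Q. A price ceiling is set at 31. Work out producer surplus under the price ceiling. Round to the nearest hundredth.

Free-market equilibrium: 213 - 4Q = 6.5 + 2.5Q gives Q* = 31.7692, P* = 85.9231.
At the ceiling price 31, quantity supplied is (31 - 6.5)/2.5 = 9.8; supply is the short side, so Q = 9.8 trades at P = 31.
PS is the triangle above supply below 31: (1/2)(9.8)(31 - 6.5) = 120.05.

120.05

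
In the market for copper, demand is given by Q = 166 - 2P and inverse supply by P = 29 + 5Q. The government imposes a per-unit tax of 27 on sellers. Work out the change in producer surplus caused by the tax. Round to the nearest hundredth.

Rewriting demand in inverse form: P = 83 - 0.5Q.
Pre-tax equilibrium: 83 - 0.5Q = 29 + 5Q gives Q* = 9.8182, P* = 78.0909.
A tax on sellers shifts supply up by 27: 83 - 0.5Q = 29 + 5Q + 27, so Q_t = 4.9091. Buyers pay P_b = 80.5455; sellers receive P_s = P_b - 27 = 53.5455.
Producers lose the trapezoid between P_s and P* out to Q_t plus the triangle from Q_t to Q*: change in PS = 60.2479 - 240.9917 = -180.7438.

-180.74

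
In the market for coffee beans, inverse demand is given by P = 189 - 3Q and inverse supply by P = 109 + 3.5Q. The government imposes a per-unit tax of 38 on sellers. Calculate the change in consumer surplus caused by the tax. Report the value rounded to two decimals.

Pre-tax equilibrium: 189 - 3Q = 109 + 3.5Q gives Q* = 12.3077, P* = 152.0769.
A tax on sellers shifts supply up by 38: 189 - 3Q = 109 + 3.5Q + 38, so Q_t = 6.4615. Buyers pay P_b = 169.6154; sellers receive P_s = P_b - 38 = 131.6154.
Consumers lose the trapezoid between P* and P_b out to Q_t plus the triangle from Q_t to Q*: change in CS = 62.6272 - 227.2189 = -164.5917.

-164.59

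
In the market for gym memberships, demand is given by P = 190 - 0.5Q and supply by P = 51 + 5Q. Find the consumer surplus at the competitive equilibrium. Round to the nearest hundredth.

Set 190 - 0.5Q = 51 + 5Q, which gives 139 = 5.5Q, so Q* = 25.2727 and P* = 190 - 0.5(25.2727) = 177.3636.
The demand choke price is 190, so CS = (1/2)(Q*)(190 - P*) = (1/2)(25.2727)(12.6364) = 159.6777.

159.68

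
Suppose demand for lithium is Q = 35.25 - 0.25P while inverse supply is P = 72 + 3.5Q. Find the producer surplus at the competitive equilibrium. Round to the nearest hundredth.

148.12

Rewriting demand in inverse form: P = 141 - 4Q.
Setting demand equal to supply, 69 = 7.5Q, so Q* = 9.2 and P* = 104.2.
The supply curve's price intercept is 72, so PS = (1/2)(Q*)(P* - 72) = (1/2)(9.2)(32.2) = 148.12.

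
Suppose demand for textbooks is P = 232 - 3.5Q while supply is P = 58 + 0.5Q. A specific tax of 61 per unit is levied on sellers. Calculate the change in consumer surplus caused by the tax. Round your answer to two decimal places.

-1914.83

Pre-tax equilibrium: 232 - 3.5Q = 58 + 0.5Q gives Q* = 43.5, P* = 79.75.
A tax on sellers shifts supply up by 61: 232 - 3.5Q = 58 + 0.5Q + 61, so Q_t = 28.25. Buyers pay P_b = 133.125; sellers receive P_s = P_b - 61 = 72.125.
Consumers lose the trapezoid between P* and P_b out to Q_t plus the triangle from Q_t to Q*: change in CS = 1396.6094 - 3311.4375 = -1914.8281.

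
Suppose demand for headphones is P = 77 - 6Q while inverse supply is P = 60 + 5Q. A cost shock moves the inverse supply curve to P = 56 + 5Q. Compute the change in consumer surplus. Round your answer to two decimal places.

3.77

Initial equilibrium: Q_0 = 1.5455, P_0 = 67.7273; CS_0 = (1/2)(1.5455)(9.2727) = 7.1653, PS_0 = (1/2)(1.5455)(7.7273) = 5.9711.
New equilibrium: 77 - 6Q = 56 + 5Q gives Q_1 = 1.9091, P_1 = 65.5455; CS_1 = 10.9339, PS_1 = 9.1116.
Change in consumer surplus = 10.9339 - 7.1653 = 3.7686.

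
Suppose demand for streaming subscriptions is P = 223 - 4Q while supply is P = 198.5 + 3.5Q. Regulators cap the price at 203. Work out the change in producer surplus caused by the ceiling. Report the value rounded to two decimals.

Without the control, 223 - 4Q = 198.5 + 3.5Q so Q* = 3.2667 and P* = 209.9333.
At the ceiling price 203, quantity supplied is (203 - 198.5)/3.5 = 1.2857; supply is the short side, so Q = 1.2857 trades at P = 203.
PS goes from (1/2)(3.2667)(11.4333) = 18.6744 to 2.8929 (computed as (203 - 198.5)(1.2857) - (1/2)(3.5)(1.2857)^2), a change of -15.7816.

-15.78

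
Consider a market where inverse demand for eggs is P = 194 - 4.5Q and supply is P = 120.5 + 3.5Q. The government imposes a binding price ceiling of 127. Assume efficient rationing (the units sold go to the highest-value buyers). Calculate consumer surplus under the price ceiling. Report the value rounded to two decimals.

116.67

Free-market equilibrium: 194 - 4.5Q = 120.5 + 3.5Q gives Q* = 9.1875, P* = 152.6562.
At P = 127, sellers supply (127 - 120.5)/3.5 = 1.8571 while buyers want more, so the quantity traded is 1.8571 at price 127.
The demand price at Q = 1.8571 is 185.6429. CS is the trapezoid between demand and 127 over [0, 1.8571]: (1/2)[(194 - 127) + (185.6429 - 127)](1.8571) = 116.6684.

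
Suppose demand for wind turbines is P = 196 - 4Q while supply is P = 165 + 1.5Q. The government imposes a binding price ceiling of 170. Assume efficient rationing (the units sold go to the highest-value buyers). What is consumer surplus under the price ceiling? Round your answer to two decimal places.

64.44

Free-market equilibrium: 196 - 4Q = 165 + 1.5Q gives Q* = 5.6364, P* = 173.4545.
At the ceiling price 170, quantity supplied is (170 - 165)/1.5 = 3.3333; supply is the short side, so Q = 3.3333 trades at P = 170.
The demand price at Q = 3.3333 is 182.6667. CS is the trapezoid between demand and 170 over [0, 3.3333]: (1/2)[(196 - 170) + (182.6667 - 170)](3.3333) = 64.4444.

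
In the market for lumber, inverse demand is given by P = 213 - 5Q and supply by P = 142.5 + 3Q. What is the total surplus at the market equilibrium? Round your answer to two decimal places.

Setting demand equal to supply, 70.5 = 8Q, so Q* = 8.8125 and P* = 168.9375.
CS = (1/2)(8.8125)(44.0625) = 194.1504 and PS = (1/2)(8.8125)(26.4375) = 116.4902, so total surplus = 310.6406.

310.64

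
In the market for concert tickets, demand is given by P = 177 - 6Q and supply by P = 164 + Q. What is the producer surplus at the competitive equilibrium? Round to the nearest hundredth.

Equilibrium: 177 - 6Q = 164 + Q, so Q* = 1.8571 and P* = 165.8571.
The supply curve's price intercept is 164, so PS = (1/2)(Q*)(P* - 164) = (1/2)(1.8571)(1.8571) = 1.7245.

1.72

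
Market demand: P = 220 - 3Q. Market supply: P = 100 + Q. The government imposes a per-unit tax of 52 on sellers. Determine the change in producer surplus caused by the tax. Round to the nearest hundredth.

Pre-tax equilibrium: 220 - 3Q = 100 + Q gives Q* = 30, P* = 130.
With the tax, sellers need 52 more per unit: 220 - 3Q = 100 + Q + 52, so Q_t = 17. Buyers pay P_b = 169; sellers receive P_s = P_b - 52 = 117.
Producers lose the trapezoid between P_s and P* out to Q_t plus the triangle from Q_t to Q*: change in PS = 144.5 - 450 = -305.5.

-305.50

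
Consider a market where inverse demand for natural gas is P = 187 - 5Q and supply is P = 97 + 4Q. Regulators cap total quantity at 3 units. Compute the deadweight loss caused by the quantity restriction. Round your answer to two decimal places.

Unrestricted equilibrium: Q* = (187 - 97)/(5 + 4) = 10.
At Q = 3 the demand price is 187 - 5(3) = 172 and the supply price is 97 + 4(3) = 109.
DWL = (1/2)(gap between curves at 3) x (Q* - 3) = (1/2)(63)(7) = 220.5.

220.50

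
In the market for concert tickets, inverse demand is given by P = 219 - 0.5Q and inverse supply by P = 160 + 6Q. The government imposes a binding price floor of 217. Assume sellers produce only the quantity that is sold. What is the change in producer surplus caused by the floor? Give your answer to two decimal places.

-67.17

Free-market equilibrium: 219 - 0.5Q = 160 + 6Q gives Q* = 9.0769, P* = 214.4615.
At the floor price 217, quantity demanded is (219 - 217)/0.5 = 4; demand is the short side, so Q = 4 trades at P = 217.
PS goes from (1/2)(9.0769)(54.4615) = 247.1716 to 180 (computed as (217 - 160)(4) - (1/2)(6)(4)^2), a change of -67.1716.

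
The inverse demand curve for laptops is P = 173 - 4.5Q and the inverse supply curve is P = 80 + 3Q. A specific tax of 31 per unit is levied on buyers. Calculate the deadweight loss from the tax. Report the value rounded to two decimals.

64.07

Pre-tax equilibrium: 173 - 4.5Q = 80 + 3Q gives Q* = 12.4, P* = 117.2.
With the tax, buyers' net willingness to pay falls by 31: (173 - 31) - 4.5Q = 80 + 3Q, so Q_t = 8.2667. Buyers pay P_b = 135.8; sellers receive P_s = P_b - 31 = 104.8.
The welfare triangle lost has base Q* - Q_t = 4.1333 and height t = 31, so DWL = (1/2)(4.1333)(31) = 64.0667.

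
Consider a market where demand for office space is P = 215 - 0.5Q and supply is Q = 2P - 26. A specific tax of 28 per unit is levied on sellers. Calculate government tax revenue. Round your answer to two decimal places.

Rewriting supply in inverse form: P = 13 + 0.5Q.
Pre-tax equilibrium: 215 - 0.5Q = 13 + 0.5Q gives Q* = 202, P* = 114.
With the tax, sellers need 28 more per unit: 215 - 0.5Q = 13 + 0.5Q + 28, so Q_t = 174. Buyers pay P_b = 128; sellers receive P_s = P_b - 28 = 100.
Revenue is the tax times quantity traded: 28 x 174 = 4872.

4872.00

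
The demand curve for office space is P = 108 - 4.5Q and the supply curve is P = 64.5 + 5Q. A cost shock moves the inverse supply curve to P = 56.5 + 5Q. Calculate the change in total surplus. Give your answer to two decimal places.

40.00

Initial equilibrium: Q_0 = 4.5789, P_0 = 87.3947; CS_0 = (1/2)(4.5789)(20.6053) = 47.1752, PS_0 = (1/2)(4.5789)(22.8947) = 52.4169.
New equilibrium: 108 - 4.5Q = 56.5 + 5Q gives Q_1 = 5.4211, P_1 = 83.6053; CS_1 = 66.1226, PS_1 = 73.4695.
Change in total surplus = (66.1226 + 73.4695) - (47.1752 + 52.4169) = 40.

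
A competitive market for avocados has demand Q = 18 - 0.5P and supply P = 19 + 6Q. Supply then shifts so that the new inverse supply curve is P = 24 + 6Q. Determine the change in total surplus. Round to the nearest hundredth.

Rewriting demand in inverse form: P = 36 - 2Q.
Initial equilibrium: Q_0 = 2.125, P_0 = 31.75; CS_0 = (1/2)(2.125)(4.25) = 4.5156, PS_0 = (1/2)(2.125)(12.75) = 13.5469.
New equilibrium: 36 - 2Q = 24 + 6Q gives Q_1 = 1.5, P_1 = 33; CS_1 = 2.25, PS_1 = 6.75.
Change in total surplus = (2.25 + 6.75) - (4.5156 + 13.5469) = -9.0625.

-9.06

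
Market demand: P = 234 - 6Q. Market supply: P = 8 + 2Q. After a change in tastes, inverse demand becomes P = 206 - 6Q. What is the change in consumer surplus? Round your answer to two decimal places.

-556.50

Initial equilibrium: Q_0 = 28.25, P_0 = 64.5; CS_0 = (1/2)(28.25)(169.5) = 2394.1875, PS_0 = (1/2)(28.25)(56.5) = 798.0625.
New equilibrium: 206 - 6Q = 8 + 2Q gives Q_1 = 24.75, P_1 = 57.5; CS_1 = 1837.6875, PS_1 = 612.5625.
Change in consumer surplus = 1837.6875 - 2394.1875 = -556.5.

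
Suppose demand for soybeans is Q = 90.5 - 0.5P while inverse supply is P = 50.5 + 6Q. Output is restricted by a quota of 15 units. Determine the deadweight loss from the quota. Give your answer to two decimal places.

Rewriting demand in inverse form: P = 181 - 2Q.
Unrestricted equilibrium: Q* = (181 - 50.5)/(2 + 6) = 16.3125.
At Q = 15 the demand price is 181 - 2(15) = 151 and the supply price is 50.5 + 6(15) = 140.5.
Deadweight loss is the triangle between the curves from 15 to 16.3125: (1/2)(151 - 140.5)(16.3125 - 15) = 6.8906.

6.89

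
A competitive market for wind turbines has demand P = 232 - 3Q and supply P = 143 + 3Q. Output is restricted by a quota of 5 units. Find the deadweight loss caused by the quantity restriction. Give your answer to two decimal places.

290.08

Without the quota, 232 - 3Q = 143 + 3Q gives Q* = 14.8333.
At Q = 5 the demand price is 232 - 3(5) = 217 and the supply price is 143 + 3(5) = 158.
DWL = (1/2)(gap between curves at 5) x (Q* - 5) = (1/2)(59)(9.8333) = 290.0833.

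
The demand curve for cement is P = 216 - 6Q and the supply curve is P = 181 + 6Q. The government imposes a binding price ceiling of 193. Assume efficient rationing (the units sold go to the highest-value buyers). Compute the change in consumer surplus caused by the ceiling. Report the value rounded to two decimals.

8.48

Free-market equilibrium: 216 - 6Q = 181 + 6Q gives Q* = 2.9167, P* = 198.5.
At the ceiling price 193, quantity supplied is (193 - 181)/6 = 2; supply is the short side, so Q = 2 trades at P = 193.
CS goes from (1/2)(2.9167)(17.5) = 25.5208 to 34 (computed as (216 - 193)(2) - (1/2)(6)(2)^2), a change of 8.4792.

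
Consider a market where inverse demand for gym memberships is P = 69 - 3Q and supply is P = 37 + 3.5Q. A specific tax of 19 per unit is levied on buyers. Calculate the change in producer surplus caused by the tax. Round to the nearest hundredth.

-35.41

Without the tax, 69 - 3Q = 37 + 3.5Q so Q* = 4.9231 and P* = 54.2308.
A tax on buyers shifts demand down by 19: (69 - 19) - 3Q = 37 + 3.5Q, so Q_t = 2. Buyers pay P_b = 63; sellers receive P_s = P_b - 19 = 44.
Producers lose the trapezoid between P_s and P* out to Q_t plus the triangle from Q_t to Q*: change in PS = 7 - 42.4142 = -35.4142.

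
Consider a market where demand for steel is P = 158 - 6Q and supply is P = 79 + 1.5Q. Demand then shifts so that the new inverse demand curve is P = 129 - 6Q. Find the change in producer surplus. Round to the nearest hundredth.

Initial equilibrium: Q_0 = 10.5333, P_0 = 94.8; CS_0 = (1/2)(10.5333)(63.2) = 332.8533, PS_0 = (1/2)(10.5333)(15.8) = 83.2133.
New equilibrium: 129 - 6Q = 79 + 1.5Q gives Q_1 = 6.6667, P_1 = 89; CS_1 = 133.3333, PS_1 = 33.3333.
Change in producer surplus = 33.3333 - 83.2133 = -49.88.

-49.88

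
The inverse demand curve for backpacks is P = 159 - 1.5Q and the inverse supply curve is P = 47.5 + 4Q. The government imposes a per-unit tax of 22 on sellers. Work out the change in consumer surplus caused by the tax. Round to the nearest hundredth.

Without the tax, 159 - 1.5Q = 47.5 + 4Q so Q* = 20.2727 and P* = 128.5909.
With the tax, sellers need 22 more per unit: 159 - 1.5Q = 47.5 + 4Q + 22, so Q_t = 16.2727. Buyers pay P_b = 134.5909; sellers receive P_s = P_b - 22 = 112.5909.
Consumers lose the trapezoid between P* and P_b out to Q_t plus the triangle from Q_t to Q*: change in CS = 198.6012 - 308.2376 = -109.6364.

-109.64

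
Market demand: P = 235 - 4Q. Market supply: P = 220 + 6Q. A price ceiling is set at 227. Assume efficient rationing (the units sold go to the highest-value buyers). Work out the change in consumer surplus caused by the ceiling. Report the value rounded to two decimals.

2.11

Without the control, 235 - 4Q = 220 + 6Q so Q* = 1.5 and P* = 229.
At the ceiling price 227, quantity supplied is (227 - 220)/6 = 1.1667; supply is the short side, so Q = 1.1667 trades at P = 227.
CS goes from (1/2)(1.5)(6) = 4.5 to 6.6111 (computed as (235 - 227)(1.1667) - (1/2)(4)(1.1667)^2), a change of 2.1111.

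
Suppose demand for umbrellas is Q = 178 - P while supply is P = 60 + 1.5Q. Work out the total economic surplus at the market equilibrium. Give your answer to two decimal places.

Rewriting demand in inverse form: P = 178 - Q.
Equilibrium: 178 - Q = 60 + 1.5Q, so Q* = 47.2 and P* = 130.8.
CS = (1/2)(47.2)(47.2) = 1113.92 and PS = (1/2)(47.2)(70.8) = 1670.88, so total surplus = 2784.8.

2784.80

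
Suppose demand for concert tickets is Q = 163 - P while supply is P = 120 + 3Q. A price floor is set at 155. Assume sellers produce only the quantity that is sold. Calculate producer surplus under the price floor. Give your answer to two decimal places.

184.00

Rewriting demand in inverse form: P = 163 - Q.
Without the control, 163 - Q = 120 + 3Q so Q* = 10.75 and P* = 152.25.
At P = 155, buyers demand (163 - 155)/1 = 8 while sellers would supply more, so the quantity traded is 8 at price 155.
The supply price at Q = 8 is 144. PS is the trapezoid between 155 and supply over [0, 8]: (1/2)[(155 - 120) + (155 - 144)](8) = 184.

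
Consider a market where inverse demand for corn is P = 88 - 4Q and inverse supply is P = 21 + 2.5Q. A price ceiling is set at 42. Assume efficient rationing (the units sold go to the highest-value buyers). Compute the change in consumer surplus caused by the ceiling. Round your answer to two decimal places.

32.78

Free-market equilibrium: 88 - 4Q = 21 + 2.5Q gives Q* = 10.3077, P* = 46.7692.
At the ceiling price 42, quantity supplied is (42 - 21)/2.5 = 8.4; supply is the short side, so Q = 8.4 trades at P = 42.
CS goes from (1/2)(10.3077)(41.2308) = 212.497 to 245.28 (computed as (88 - 42)(8.4) - (1/2)(4)(8.4)^2), a change of 32.783.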